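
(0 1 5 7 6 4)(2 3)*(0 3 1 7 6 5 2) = (0 7 5 6 4 3)(1 2)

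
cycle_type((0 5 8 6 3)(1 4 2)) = 3.5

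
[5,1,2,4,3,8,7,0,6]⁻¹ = [7,1,2,4,3,0,8,6,5]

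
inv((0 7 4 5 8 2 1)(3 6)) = (0 1 2 8 5 4 7)(3 6)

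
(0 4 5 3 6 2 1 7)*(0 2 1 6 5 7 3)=(0 4 7 2 6 1 3 5)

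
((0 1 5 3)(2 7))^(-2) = (0 5)(1 3)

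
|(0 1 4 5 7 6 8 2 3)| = 9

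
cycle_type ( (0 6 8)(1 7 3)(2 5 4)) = 3^3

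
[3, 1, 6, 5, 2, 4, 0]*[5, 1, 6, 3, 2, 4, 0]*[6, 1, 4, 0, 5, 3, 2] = [0, 1, 6, 5, 2, 4, 3]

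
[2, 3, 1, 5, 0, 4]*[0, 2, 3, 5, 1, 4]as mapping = [0→3, 1→5, 2→2, 3→4, 4→0, 5→1]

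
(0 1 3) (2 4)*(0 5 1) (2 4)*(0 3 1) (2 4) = (0 3 5) (2 4) 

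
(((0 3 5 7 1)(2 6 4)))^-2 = (0 7 3 1 5)(2 6 4)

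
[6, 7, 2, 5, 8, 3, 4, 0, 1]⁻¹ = [7, 8, 2, 5, 6, 3, 0, 1, 4]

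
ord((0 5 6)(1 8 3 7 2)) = 15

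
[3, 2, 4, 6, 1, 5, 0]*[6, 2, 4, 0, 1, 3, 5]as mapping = [0→0, 1→4, 2→1, 3→5, 4→2, 5→3, 6→6]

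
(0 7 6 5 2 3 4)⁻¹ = (0 4 3 2 5 6 7)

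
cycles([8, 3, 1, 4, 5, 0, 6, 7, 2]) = (0 8 2 1 3 4 5)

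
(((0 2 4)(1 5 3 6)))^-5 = (0 2 4)(1 6 3 5)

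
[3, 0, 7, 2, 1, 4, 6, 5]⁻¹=[1, 4, 3, 0, 5, 7, 6, 2]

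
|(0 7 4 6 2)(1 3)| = 10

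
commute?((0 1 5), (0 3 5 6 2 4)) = no:(0 1 5)*(0 3 5 6 2 4) = (0 1 6 2 4)(3 5), (0 3 5 6 2 4)*(0 1 5) = (0 3)(1 5 6 2 4)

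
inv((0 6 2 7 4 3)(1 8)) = (0 3 4 7 2 6)(1 8)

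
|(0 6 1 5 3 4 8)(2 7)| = 14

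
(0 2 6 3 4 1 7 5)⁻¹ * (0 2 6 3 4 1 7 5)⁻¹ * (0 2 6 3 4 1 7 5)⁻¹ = (0 1 6 5 4 2 7 3)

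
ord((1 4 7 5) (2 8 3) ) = 12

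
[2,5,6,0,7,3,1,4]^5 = [3,6,0,5,7,1,2,4]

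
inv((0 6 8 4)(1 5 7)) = (0 4 8 6)(1 7 5)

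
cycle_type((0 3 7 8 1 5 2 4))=8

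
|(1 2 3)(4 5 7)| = 3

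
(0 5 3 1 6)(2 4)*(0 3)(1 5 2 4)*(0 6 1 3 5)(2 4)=(0 4 2 3)(5 6)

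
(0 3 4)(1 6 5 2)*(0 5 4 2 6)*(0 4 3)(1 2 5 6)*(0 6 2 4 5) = (0 6 3)(1 5)(2 4)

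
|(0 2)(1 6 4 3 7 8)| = 6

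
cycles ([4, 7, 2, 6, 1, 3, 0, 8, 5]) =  (0 4 1 7 8 5 3 6)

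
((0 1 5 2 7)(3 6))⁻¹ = (0 7 2 5 1)(3 6)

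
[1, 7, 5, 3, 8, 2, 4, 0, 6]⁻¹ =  [7, 0, 5, 3, 6, 2, 8, 1, 4]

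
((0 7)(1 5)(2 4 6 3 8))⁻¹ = (0 7)(1 5)(2 8 3 6 4)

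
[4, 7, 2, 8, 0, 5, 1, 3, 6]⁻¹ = [4, 6, 2, 7, 0, 5, 8, 1, 3]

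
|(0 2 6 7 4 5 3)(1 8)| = 14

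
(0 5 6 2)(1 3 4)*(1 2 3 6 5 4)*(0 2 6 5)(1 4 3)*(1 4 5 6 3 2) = (0 2 1 6 4 3 5)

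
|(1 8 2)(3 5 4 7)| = 12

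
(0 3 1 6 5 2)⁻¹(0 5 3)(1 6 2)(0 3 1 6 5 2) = (0 6 5)(1 3 2)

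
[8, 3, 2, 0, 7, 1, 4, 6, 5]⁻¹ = [3, 5, 2, 1, 6, 8, 7, 4, 0]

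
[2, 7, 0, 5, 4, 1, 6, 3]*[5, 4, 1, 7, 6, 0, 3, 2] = [1, 2, 5, 0, 6, 4, 3, 7]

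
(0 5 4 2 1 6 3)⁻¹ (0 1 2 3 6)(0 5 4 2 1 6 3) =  (0 3 5 6 1)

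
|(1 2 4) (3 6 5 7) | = 12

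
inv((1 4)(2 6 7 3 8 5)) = (1 4)(2 5 8 3 7 6)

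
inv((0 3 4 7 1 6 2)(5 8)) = (0 2 6 1 7 4 3)(5 8)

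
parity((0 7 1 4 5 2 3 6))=odd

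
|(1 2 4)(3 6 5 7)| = 12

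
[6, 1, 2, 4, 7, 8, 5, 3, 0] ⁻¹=[8, 1, 2, 7, 3, 6, 0, 4, 5] 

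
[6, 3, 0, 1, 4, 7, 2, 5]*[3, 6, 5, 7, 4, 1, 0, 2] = [0, 7, 3, 6, 4, 2, 5, 1]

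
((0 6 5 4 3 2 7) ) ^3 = (0 4 7 5 2 6 3) 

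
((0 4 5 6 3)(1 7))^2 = (0 5 3 4 6)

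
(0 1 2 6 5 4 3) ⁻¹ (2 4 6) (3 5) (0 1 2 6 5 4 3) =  (0 4) (3 5 6) 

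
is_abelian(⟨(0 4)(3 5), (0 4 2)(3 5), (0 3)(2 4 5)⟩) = no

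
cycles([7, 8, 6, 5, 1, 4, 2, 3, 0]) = (0 7 3 5 4 1 8)(2 6)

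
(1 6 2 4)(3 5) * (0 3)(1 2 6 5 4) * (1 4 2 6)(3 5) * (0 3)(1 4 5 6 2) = (0 6 4 2 5 3 1)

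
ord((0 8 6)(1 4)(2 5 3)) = 6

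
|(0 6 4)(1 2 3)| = 3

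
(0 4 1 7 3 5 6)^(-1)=(0 6 5 3 7 1 4)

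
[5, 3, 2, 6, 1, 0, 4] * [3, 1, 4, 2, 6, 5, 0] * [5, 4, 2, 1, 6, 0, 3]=[0, 2, 6, 5, 4, 1, 3]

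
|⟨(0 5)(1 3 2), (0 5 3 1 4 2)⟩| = 720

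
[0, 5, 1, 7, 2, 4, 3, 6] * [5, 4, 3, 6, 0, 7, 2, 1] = [5, 7, 4, 1, 3, 0, 6, 2]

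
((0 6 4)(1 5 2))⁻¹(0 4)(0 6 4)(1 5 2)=(0 6)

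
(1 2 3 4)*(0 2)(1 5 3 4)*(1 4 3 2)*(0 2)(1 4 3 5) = (0 4 1 2 5)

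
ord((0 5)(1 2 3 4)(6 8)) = 4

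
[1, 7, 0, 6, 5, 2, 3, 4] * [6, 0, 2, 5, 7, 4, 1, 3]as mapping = [0→0, 1→3, 2→6, 3→1, 4→4, 5→2, 6→5, 7→7]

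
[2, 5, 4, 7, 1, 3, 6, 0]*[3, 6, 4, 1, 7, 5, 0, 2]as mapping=[0→4, 1→5, 2→7, 3→2, 4→6, 5→1, 6→0, 7→3]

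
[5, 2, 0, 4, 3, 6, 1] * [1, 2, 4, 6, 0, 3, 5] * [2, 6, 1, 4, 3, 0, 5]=[4, 3, 6, 2, 5, 0, 1]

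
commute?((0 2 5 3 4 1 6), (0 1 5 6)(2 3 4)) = no:(0 2 5 3 4 1 6)*(0 1 5 6)(2 3 4) = (0 3 2 6 1)(4 5), (0 1 5 6)(2 3 4)*(0 2 5 3 4 1 6) = (0 6 2 4 5)(1 3)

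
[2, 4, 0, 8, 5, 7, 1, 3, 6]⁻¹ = [2, 6, 0, 7, 1, 4, 8, 5, 3]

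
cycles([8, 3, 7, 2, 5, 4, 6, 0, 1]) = (0 8 1 3 2 7)(4 5)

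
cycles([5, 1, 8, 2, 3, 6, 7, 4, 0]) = (0 5 6 7 4 3 2 8)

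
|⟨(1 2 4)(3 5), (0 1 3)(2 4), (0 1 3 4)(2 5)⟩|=720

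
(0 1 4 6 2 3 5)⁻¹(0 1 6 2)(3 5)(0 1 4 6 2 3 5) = (0 5)(1 4 2 3)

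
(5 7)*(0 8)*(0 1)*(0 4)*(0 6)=(0 8 1 4 6)(5 7)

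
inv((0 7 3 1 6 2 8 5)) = (0 5 8 2 6 1 3 7)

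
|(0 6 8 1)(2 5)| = 4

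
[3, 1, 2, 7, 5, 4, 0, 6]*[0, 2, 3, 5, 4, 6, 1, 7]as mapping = [0→5, 1→2, 2→3, 3→7, 4→6, 5→4, 6→0, 7→1]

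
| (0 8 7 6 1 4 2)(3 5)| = 14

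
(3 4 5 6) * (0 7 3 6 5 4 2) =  (0 7 3 2)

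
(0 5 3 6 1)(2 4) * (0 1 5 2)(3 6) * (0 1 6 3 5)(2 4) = (0 4 1 6)(3 5)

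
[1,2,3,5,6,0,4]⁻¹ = [5,0,1,2,6,3,4]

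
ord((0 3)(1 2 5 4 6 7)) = 6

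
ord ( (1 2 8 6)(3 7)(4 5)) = 4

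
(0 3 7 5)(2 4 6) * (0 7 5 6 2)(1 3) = (0 1 3 5 7 6)(2 4)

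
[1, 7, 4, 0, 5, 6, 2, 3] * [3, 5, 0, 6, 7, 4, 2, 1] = [5, 1, 7, 3, 4, 2, 0, 6]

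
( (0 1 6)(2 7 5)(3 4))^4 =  (0 1 6)(2 7 5)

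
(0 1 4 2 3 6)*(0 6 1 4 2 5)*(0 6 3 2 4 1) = (0 1 4 5 6 3)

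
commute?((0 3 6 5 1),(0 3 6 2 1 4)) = no:(0 3 6 5 1)*(0 3 6 2 1 4) = (0 6 5 4)(1 3 2),(0 3 6 2 1 4)*(0 3 6 5 1) = (0 6 2)(1 4 3 5)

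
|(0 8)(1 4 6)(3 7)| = 6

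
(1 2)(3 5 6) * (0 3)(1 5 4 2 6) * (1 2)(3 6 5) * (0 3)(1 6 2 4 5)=(0 2)(3 5 4 6)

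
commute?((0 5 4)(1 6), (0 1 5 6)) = no:(0 5 4)(1 6)*(0 1 5 6) = (0 6 5 4 1), (0 1 5 6)*(0 5 4)(1 6) = (0 6 5 1 4)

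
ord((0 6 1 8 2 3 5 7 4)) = 9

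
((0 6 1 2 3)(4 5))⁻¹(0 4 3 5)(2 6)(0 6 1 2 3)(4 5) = (0 4 6 5)(1 3)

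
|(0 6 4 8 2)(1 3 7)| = 15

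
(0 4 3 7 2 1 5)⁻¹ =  (0 5 1 2 7 3 4)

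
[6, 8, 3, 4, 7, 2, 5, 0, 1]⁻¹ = [7, 8, 5, 2, 3, 6, 0, 4, 1]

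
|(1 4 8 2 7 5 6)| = 7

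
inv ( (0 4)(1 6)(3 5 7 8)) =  (0 4)(1 6)(3 8 7 5)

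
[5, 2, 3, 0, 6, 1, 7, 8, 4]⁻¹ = [3, 5, 1, 2, 8, 0, 4, 6, 7]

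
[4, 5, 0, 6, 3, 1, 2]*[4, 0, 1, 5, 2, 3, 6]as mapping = [0→2, 1→3, 2→4, 3→6, 4→5, 5→0, 6→1]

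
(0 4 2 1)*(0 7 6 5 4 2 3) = (0 2 1 7 6 5 4 3)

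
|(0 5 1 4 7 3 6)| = 7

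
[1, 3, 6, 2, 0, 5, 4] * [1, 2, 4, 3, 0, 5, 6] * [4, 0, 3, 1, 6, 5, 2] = [3, 1, 2, 6, 0, 5, 4]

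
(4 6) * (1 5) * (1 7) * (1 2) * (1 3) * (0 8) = (0 8)(1 5 7 2 3)(4 6)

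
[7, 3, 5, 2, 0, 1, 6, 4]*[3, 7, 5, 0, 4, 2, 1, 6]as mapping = [0→6, 1→0, 2→2, 3→5, 4→3, 5→7, 6→1, 7→4]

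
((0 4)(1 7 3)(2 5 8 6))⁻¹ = (0 4)(1 3 7)(2 6 8 5)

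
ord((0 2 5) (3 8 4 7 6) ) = 15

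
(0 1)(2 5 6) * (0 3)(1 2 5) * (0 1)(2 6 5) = (0 6 2)(1 3)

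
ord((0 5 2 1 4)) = 5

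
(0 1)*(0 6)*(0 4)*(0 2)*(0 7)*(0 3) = (0 1 6 4 2 7 3)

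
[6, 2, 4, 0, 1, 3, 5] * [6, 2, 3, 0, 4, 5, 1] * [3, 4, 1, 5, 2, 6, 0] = [4, 5, 2, 0, 1, 3, 6]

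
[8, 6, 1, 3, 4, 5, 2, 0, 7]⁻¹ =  [7, 2, 6, 3, 4, 5, 1, 8, 0]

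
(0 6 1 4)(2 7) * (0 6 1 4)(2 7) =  (0 1)(4 6)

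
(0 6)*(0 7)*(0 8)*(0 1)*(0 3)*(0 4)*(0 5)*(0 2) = (0 6 7 8 1 3 4 5 2)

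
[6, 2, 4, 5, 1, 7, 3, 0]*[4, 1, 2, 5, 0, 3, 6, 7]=[6, 2, 0, 3, 1, 7, 5, 4]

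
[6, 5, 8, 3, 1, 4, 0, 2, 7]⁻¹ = [6, 4, 7, 3, 5, 1, 0, 8, 2]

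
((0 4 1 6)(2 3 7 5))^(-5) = (0 6 1 4)(2 5 7 3)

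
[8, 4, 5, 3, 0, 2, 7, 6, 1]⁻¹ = [4, 8, 5, 3, 1, 2, 7, 6, 0]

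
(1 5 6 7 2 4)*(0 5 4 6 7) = (0 5 7 2 6)(1 4)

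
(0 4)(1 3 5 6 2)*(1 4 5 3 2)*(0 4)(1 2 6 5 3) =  (0 3 1 6 2)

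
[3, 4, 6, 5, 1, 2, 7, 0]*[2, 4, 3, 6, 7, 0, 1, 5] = [6, 7, 1, 0, 4, 3, 5, 2]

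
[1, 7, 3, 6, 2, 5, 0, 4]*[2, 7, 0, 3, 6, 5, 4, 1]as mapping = [0→7, 1→1, 2→3, 3→4, 4→0, 5→5, 6→2, 7→6]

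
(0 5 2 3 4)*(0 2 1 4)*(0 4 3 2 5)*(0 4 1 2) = (0 4 5 2)(1 3)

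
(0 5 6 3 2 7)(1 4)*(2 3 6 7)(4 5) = (0 4 1 5 7)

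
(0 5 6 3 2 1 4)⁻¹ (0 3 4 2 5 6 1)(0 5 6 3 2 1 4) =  (0 1 6 3 4 5 2)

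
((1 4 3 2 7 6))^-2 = (1 7 3)(2 4 6)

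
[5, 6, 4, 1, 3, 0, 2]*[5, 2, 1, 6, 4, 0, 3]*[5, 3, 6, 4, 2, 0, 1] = [5, 4, 2, 6, 1, 0, 3]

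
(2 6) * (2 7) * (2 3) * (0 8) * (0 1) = (0 8 1) (2 6 7 3) 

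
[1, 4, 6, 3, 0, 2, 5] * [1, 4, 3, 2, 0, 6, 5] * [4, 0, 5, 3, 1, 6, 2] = [1, 4, 6, 5, 0, 3, 2]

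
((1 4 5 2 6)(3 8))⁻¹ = (1 6 2 5 4)(3 8)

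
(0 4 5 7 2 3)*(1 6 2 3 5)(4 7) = (0 7 3)(1 6 2 5 4)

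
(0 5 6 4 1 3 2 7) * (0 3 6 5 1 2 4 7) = (0 1 6 7 3 4 2)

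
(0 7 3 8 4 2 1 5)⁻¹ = (0 5 1 2 4 8 3 7)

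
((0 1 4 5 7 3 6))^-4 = (0 5 6 4 3 1 7)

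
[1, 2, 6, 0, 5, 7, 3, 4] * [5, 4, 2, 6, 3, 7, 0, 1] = [4, 2, 0, 5, 7, 1, 6, 3]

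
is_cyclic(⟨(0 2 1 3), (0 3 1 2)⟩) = yes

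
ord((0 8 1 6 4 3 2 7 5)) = 9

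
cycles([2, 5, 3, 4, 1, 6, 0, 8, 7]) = (0 2 3 4 1 5 6)(7 8)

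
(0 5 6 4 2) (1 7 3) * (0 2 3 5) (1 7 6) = (1 6 4 3 7 5) 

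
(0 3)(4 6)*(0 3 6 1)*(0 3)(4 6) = (0 4 1 3)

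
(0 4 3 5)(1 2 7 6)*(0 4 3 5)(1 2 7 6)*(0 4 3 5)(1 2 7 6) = (0 5 3 4)(1 6 7 2)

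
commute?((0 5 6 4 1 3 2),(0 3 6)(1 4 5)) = no:(0 5 6 4 1 3 2) * (0 3 6)(1 4 5) = (0 1 6 5)(2 3),(0 3 6)(1 4 5) * (0 5 6 4 1 3 2) = (0 2)(3 4 6 5)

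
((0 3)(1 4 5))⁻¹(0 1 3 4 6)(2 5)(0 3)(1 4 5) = (0 5 6 3 4)(1 2)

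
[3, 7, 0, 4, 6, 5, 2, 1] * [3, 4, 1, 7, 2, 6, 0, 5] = [7, 5, 3, 2, 0, 6, 1, 4]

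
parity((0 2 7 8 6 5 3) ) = even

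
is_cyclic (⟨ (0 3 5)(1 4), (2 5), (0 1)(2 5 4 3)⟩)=no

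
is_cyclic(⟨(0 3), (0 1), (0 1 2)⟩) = no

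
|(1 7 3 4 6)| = 5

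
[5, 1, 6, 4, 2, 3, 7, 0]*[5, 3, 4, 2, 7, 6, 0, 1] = [6, 3, 0, 7, 4, 2, 1, 5] 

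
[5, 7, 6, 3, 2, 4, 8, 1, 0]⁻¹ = [8, 7, 4, 3, 5, 0, 2, 1, 6]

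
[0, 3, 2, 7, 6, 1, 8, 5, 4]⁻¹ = [0, 5, 2, 1, 8, 7, 4, 3, 6]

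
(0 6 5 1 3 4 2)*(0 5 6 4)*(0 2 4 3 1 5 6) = (0 3 2 6)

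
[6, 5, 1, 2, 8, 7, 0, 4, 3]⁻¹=[6, 2, 3, 8, 7, 1, 0, 5, 4]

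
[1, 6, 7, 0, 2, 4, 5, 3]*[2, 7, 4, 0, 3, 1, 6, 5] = [7, 6, 5, 2, 4, 3, 1, 0] 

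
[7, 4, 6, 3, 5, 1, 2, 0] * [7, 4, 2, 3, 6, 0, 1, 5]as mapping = [0→5, 1→6, 2→1, 3→3, 4→0, 5→4, 6→2, 7→7]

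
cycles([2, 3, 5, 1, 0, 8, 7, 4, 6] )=(0 2 5 8 6 7 4)(1 3)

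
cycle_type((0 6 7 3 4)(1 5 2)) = 3.5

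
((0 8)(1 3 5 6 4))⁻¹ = (0 8)(1 4 6 5 3)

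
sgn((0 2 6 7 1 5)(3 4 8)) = -1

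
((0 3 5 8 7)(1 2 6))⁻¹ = (0 7 8 5 3)(1 6 2)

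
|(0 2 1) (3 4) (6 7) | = 6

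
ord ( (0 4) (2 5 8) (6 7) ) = 6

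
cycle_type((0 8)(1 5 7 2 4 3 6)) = 2.7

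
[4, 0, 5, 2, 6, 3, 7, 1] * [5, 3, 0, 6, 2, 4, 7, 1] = [2, 5, 4, 0, 7, 6, 1, 3]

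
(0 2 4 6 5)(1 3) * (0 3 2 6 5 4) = (0 6 4 5 3 1 2)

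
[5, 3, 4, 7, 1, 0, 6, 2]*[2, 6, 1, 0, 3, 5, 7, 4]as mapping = [0→5, 1→0, 2→3, 3→4, 4→6, 5→2, 6→7, 7→1]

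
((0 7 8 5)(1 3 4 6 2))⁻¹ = (0 5 8 7)(1 2 6 4 3)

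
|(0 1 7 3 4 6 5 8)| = 8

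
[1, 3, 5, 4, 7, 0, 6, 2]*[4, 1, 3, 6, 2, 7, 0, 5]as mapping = [0→1, 1→6, 2→7, 3→2, 4→5, 5→4, 6→0, 7→3]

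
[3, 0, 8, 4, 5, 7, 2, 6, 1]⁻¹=[1, 8, 6, 0, 3, 4, 7, 5, 2]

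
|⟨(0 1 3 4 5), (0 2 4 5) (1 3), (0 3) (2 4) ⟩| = 360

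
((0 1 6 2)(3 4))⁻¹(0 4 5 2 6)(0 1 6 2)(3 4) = (0 2 1 3 5)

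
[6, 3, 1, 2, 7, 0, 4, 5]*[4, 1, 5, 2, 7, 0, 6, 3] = [6, 2, 1, 5, 3, 4, 7, 0]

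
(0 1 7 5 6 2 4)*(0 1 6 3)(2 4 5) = (0 6 4 1 7 2 5 3)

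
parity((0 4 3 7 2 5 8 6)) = odd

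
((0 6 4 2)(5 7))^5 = (0 6 4 2)(5 7)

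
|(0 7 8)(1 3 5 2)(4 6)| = 12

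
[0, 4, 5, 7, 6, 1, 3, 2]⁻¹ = [0, 5, 7, 6, 1, 2, 4, 3]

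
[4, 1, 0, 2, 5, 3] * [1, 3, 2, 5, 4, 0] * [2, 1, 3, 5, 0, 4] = [0, 5, 1, 3, 2, 4]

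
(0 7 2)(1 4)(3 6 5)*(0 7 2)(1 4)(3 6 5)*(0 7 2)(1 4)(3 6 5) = (1 4)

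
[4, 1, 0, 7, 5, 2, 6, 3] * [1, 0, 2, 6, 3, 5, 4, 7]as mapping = [0→3, 1→0, 2→1, 3→7, 4→5, 5→2, 6→4, 7→6]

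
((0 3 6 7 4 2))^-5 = (0 3 6 7 4 2)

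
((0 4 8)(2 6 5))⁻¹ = (0 8 4)(2 5 6)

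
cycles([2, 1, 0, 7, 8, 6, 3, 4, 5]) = (0 2)(3 7 4 8 5 6)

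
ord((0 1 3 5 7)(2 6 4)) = 15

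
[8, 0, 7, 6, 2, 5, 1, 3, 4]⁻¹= [1, 6, 4, 7, 8, 5, 3, 2, 0]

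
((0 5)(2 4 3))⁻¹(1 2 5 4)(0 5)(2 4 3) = (0 3 1 4)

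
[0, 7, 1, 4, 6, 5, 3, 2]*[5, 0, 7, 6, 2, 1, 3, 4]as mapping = [0→5, 1→4, 2→0, 3→2, 4→3, 5→1, 6→6, 7→7]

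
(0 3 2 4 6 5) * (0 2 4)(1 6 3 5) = (0 5 2)(1 6)(3 4)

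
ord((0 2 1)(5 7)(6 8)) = 6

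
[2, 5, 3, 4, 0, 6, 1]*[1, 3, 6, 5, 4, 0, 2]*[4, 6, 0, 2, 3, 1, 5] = [5, 4, 1, 3, 6, 0, 2]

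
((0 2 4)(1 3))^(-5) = (0 2 4)(1 3)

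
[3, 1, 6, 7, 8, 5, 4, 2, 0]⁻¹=[8, 1, 7, 0, 6, 5, 2, 3, 4]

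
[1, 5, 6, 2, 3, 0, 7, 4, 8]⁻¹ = [5, 0, 3, 4, 7, 1, 2, 6, 8]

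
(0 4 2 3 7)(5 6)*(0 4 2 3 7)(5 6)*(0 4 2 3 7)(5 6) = (0 3 4 7 2)(5 6)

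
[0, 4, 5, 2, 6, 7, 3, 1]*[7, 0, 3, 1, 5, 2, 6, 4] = [7, 5, 2, 3, 6, 4, 1, 0]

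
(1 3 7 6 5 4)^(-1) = (1 4 5 6 7 3)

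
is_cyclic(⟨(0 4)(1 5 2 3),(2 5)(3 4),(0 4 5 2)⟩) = no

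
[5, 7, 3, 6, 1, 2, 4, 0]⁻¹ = [7, 4, 5, 2, 6, 0, 3, 1]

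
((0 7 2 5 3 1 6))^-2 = (0 1 5 7 6 3 2)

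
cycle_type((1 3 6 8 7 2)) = 6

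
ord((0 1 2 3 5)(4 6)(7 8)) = 10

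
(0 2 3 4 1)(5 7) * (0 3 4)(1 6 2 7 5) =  (0 7 1 3)(2 4 6)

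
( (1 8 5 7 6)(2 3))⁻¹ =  (1 6 7 5 8)(2 3)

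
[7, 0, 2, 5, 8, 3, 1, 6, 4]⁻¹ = [1, 6, 2, 5, 8, 3, 7, 0, 4]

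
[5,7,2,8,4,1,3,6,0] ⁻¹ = [8,5,2,6,4,0,7,1,3] 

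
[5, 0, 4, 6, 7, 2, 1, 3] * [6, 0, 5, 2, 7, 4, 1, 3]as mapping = [0→4, 1→6, 2→7, 3→1, 4→3, 5→5, 6→0, 7→2]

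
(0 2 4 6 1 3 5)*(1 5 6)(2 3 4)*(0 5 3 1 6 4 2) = (0 1 2)(3 4 6)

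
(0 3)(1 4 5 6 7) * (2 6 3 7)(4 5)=(0 7 1 5 3)(2 6)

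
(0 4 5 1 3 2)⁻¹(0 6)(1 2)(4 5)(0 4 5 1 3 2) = (0 3)(1 5)(4 6)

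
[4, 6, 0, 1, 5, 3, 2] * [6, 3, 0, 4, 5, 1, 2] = [5, 2, 6, 3, 1, 4, 0]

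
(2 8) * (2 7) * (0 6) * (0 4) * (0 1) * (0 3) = (0 6 4 1 3)(2 8 7)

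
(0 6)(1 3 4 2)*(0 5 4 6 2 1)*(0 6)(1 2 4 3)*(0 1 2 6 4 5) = (0 5 3 1 2 4 6)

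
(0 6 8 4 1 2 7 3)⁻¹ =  (0 3 7 2 1 4 8 6)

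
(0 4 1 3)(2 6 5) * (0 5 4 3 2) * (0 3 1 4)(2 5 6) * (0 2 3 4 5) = (0 1)(2 3 6)(4 5)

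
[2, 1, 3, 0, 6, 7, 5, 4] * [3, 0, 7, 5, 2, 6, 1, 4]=[7, 0, 5, 3, 1, 4, 6, 2]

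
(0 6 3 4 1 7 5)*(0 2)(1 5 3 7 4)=(0 6 7 3 1 4 5 2)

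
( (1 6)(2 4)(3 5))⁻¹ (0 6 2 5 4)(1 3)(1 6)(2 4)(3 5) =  (0 1 4 3 2)(5 6)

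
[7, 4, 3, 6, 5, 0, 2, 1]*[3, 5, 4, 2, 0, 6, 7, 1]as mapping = [0→1, 1→0, 2→2, 3→7, 4→6, 5→3, 6→4, 7→5]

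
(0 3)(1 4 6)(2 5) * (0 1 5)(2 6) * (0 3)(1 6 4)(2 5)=(2 3 6)(4 5)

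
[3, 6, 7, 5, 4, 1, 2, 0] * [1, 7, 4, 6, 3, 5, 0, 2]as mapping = [0→6, 1→0, 2→2, 3→5, 4→3, 5→7, 6→4, 7→1]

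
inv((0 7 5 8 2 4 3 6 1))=(0 1 6 3 4 2 8 5 7)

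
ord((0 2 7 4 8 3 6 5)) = 8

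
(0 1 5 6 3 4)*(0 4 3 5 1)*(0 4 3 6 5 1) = (0 4 3 6 1)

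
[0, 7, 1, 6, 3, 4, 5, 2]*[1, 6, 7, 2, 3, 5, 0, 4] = [1, 4, 6, 0, 2, 3, 5, 7]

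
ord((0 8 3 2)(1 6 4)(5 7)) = 12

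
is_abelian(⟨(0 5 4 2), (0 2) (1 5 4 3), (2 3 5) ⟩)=no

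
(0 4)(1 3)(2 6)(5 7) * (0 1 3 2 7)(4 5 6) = (0 5)(1 2 4)(6 7)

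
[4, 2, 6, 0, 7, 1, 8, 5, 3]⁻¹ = [3, 5, 1, 8, 0, 7, 2, 4, 6]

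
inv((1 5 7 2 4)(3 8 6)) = (1 4 2 7 5)(3 6 8)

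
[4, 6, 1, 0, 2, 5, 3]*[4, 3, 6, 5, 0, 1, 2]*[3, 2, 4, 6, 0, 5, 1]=[3, 4, 6, 0, 1, 2, 5]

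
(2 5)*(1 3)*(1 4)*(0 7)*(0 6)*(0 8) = (0 7 6 8)(1 3 4)(2 5)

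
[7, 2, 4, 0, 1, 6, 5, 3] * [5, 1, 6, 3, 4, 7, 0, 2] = [2, 6, 4, 5, 1, 0, 7, 3]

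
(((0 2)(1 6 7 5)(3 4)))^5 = (0 2)(1 6 7 5)(3 4)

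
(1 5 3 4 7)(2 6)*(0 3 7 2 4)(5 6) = (0 3)(1 6 4 2 5 7)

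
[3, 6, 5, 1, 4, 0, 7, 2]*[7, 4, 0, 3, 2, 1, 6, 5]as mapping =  [0→3, 1→6, 2→1, 3→4, 4→2, 5→7, 6→5, 7→0]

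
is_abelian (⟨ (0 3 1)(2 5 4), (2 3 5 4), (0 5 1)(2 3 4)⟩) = no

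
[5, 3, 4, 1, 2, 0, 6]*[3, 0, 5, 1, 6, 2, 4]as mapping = [0→2, 1→1, 2→6, 3→0, 4→5, 5→3, 6→4]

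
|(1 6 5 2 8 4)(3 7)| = 6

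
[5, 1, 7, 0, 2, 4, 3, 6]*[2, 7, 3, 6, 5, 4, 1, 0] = [4, 7, 0, 2, 3, 5, 6, 1]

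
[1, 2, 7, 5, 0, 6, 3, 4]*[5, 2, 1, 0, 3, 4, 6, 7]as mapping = [0→2, 1→1, 2→7, 3→4, 4→5, 5→6, 6→0, 7→3]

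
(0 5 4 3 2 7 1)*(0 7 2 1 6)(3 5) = (0 3 1 7 6)(4 5)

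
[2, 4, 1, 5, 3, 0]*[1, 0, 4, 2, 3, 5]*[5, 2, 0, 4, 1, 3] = [1, 4, 5, 3, 0, 2]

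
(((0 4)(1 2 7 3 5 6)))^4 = (1 5 7)(2 6 3)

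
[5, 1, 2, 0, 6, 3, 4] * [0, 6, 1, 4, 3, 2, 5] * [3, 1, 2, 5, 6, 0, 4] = [2, 4, 1, 3, 0, 6, 5] 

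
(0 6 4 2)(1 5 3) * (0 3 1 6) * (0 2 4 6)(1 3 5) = (0 2 5 3)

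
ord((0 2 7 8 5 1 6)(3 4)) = 14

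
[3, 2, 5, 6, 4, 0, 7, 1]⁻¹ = [5, 7, 1, 0, 4, 2, 3, 6]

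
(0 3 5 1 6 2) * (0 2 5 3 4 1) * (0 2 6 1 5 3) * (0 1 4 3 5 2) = (0 3 1 4 2 6 5)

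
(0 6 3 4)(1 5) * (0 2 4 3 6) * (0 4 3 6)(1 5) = (0 4 2 3 6)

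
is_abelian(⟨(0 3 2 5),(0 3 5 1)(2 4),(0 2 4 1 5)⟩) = no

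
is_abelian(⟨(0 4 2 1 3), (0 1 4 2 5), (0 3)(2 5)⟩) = no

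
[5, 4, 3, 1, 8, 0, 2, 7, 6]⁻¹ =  [5, 3, 6, 2, 1, 0, 8, 7, 4]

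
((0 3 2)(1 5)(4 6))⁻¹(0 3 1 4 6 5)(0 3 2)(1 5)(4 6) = (1 3 2 5 6 4)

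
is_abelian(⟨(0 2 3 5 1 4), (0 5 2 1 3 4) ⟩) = no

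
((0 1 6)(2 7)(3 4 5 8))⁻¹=(0 6 1)(2 7)(3 8 5 4)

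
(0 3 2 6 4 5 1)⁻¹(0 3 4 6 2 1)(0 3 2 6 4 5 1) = (0 3 2 5 4 6)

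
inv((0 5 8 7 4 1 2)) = (0 2 1 4 7 8 5)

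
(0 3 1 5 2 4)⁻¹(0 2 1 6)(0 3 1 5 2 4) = (3 4 5 6)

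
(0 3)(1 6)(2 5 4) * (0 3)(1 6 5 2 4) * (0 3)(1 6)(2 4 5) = (0 3)(1 2 4 5 6)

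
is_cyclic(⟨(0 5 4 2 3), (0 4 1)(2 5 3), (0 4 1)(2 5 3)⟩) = no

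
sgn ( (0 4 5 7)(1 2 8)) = -1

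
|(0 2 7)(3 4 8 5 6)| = 15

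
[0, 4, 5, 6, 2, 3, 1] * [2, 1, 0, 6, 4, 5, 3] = [2, 4, 5, 3, 0, 6, 1]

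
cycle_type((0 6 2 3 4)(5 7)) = 2.5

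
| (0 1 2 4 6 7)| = 6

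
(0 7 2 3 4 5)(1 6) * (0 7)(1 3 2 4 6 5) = (1 5 7 4)(3 6)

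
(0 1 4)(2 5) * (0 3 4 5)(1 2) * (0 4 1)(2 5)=(0 5)(1 2 4 3)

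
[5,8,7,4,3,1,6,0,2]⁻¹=[7,5,8,4,3,0,6,2,1]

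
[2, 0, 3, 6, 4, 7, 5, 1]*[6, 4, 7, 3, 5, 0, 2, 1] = [7, 6, 3, 2, 5, 1, 0, 4]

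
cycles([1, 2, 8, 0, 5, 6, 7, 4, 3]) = (0 1 2 8 3)(4 5 6 7)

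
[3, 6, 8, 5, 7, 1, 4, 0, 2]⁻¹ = [7, 5, 8, 0, 6, 3, 1, 4, 2]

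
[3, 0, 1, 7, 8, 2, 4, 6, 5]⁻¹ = [1, 2, 5, 0, 6, 8, 7, 3, 4]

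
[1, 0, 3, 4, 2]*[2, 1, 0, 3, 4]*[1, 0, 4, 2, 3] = [0, 4, 2, 3, 1]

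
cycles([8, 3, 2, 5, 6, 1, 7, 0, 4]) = (0 8 4 6 7)(1 3 5)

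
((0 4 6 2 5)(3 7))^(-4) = (0 4 6 2 5)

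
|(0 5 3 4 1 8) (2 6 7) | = 6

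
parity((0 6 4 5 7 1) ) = odd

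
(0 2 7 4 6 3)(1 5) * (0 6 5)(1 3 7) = (0 2 1)(3 6 7 4 5)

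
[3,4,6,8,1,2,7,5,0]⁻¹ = [8,4,5,0,1,7,2,6,3]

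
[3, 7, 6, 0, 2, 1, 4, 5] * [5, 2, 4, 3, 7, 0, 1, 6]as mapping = [0→3, 1→6, 2→1, 3→5, 4→4, 5→2, 6→7, 7→0]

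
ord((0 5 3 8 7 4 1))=7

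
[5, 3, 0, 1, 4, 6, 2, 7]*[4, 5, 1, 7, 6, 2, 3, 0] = [2, 7, 4, 5, 6, 3, 1, 0]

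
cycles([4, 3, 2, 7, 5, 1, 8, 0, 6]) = (0 4 5 1 3 7)(6 8)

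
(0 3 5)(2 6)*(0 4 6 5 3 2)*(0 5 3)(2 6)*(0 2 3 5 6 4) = (0 4 3 2 5)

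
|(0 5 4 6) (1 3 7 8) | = 4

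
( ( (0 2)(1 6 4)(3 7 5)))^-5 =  (0 2)(1 6 4)(3 7 5)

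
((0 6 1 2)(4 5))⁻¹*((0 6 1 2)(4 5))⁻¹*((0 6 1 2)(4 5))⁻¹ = (0 6 1 2)(4 5)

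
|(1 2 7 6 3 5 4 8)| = 8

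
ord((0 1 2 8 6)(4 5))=10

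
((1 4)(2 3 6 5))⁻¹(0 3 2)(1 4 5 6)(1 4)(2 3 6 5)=(0 6 3)(1 2 5 4)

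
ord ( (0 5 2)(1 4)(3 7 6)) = 6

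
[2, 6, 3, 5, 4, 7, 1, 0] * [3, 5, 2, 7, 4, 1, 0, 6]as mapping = [0→2, 1→0, 2→7, 3→1, 4→4, 5→6, 6→5, 7→3]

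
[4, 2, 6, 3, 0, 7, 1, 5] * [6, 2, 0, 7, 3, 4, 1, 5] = [3, 0, 1, 7, 6, 5, 2, 4]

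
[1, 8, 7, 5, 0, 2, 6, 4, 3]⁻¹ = [4, 0, 5, 8, 7, 3, 6, 2, 1]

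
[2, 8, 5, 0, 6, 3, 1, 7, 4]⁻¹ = [3, 6, 0, 5, 8, 2, 4, 7, 1]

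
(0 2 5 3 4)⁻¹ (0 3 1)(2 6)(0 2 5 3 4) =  (1 2 4)(5 6)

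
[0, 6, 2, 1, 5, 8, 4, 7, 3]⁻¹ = [0, 3, 2, 8, 6, 4, 1, 7, 5]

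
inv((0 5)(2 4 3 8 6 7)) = (0 5)(2 7 6 8 3 4)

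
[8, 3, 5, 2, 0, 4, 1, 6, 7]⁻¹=[4, 6, 3, 1, 5, 2, 7, 8, 0]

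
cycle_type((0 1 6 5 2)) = 5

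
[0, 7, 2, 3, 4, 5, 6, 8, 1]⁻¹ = [0, 8, 2, 3, 4, 5, 6, 1, 7]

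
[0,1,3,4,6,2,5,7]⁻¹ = [0,1,5,2,3,6,4,7]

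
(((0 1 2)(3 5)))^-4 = (0 2 1)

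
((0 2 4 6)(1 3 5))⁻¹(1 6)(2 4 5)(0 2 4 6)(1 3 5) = (0 3)(1 4 6)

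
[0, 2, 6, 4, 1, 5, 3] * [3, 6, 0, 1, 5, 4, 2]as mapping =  [0→3, 1→0, 2→2, 3→5, 4→6, 5→4, 6→1]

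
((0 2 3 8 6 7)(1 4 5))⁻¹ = (0 7 6 8 3 2)(1 5 4)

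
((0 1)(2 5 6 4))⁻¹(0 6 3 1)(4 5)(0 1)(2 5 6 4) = (0 1 4 3)(2 6)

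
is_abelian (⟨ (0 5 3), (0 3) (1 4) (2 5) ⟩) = no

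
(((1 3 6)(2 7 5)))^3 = ()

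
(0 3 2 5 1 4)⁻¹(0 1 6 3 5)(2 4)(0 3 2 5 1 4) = (0 5)(1 3 4 6 2)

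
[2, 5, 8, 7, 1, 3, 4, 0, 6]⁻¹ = [7, 4, 0, 5, 6, 1, 8, 3, 2]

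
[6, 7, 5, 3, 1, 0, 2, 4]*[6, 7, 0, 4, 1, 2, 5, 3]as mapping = [0→5, 1→3, 2→2, 3→4, 4→7, 5→6, 6→0, 7→1]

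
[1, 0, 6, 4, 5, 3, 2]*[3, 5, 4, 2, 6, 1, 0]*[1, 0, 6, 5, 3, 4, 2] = [4, 5, 1, 2, 0, 6, 3]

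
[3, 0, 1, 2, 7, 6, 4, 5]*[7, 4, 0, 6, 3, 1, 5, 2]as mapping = [0→6, 1→7, 2→4, 3→0, 4→2, 5→5, 6→3, 7→1]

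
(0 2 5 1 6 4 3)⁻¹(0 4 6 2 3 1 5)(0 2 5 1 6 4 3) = (0 6 1 2 3 4 5)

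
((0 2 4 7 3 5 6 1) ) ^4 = (0 3) (1 7) (2 5) (4 6) 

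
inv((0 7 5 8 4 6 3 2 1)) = (0 1 2 3 6 4 8 5 7)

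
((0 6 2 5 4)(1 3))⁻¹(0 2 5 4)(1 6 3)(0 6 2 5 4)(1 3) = (0 6 5 4)(1 3 2)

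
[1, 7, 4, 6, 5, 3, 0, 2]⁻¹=[6, 0, 7, 5, 2, 4, 3, 1]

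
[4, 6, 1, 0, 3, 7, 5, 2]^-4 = [3, 6, 1, 4, 0, 7, 5, 2]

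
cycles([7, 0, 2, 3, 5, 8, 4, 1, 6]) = (0 7 1)(4 5 8 6)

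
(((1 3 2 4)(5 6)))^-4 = ()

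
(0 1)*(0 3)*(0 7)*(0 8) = (0 1 3 7 8)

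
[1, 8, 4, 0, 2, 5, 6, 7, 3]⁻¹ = [3, 0, 4, 8, 2, 5, 6, 7, 1]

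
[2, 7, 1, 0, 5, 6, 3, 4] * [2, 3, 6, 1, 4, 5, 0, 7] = [6, 7, 3, 2, 5, 0, 1, 4]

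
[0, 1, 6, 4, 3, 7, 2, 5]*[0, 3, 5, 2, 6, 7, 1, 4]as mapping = [0→0, 1→3, 2→1, 3→6, 4→2, 5→4, 6→5, 7→7]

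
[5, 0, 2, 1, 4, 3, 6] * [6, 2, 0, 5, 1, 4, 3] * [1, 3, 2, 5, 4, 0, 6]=[4, 6, 1, 2, 3, 0, 5]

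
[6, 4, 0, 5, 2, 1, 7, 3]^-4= [5, 6, 3, 2, 7, 0, 1, 4]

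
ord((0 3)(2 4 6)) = 6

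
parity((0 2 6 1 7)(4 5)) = odd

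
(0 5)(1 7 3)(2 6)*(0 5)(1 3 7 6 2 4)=(1 6 4)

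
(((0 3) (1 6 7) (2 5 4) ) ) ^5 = (0 3) (1 7 6) (2 4 5) 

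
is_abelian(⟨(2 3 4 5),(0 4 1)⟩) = no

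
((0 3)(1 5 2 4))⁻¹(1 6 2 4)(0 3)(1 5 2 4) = (1 5 6 4)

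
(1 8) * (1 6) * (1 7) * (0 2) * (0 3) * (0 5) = (0 2 3 5) (1 8 6 7) 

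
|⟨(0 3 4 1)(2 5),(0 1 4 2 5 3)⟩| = 72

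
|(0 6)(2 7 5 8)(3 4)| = 4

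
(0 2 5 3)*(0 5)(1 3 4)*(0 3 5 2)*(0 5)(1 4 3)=(0 5 3 2 1)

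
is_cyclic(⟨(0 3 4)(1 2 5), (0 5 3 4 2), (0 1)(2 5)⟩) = no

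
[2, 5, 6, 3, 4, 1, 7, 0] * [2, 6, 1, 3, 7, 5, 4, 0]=[1, 5, 4, 3, 7, 6, 0, 2]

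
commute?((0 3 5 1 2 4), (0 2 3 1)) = no:(0 3 5 1 2 4) * (0 2 3 1) = (0 1 3 5)(2 4), (0 2 3 1) * (0 3 5 1 2 4) = (0 4)(1 3 2 5)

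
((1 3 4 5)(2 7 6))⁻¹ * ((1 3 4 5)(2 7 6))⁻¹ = (1 4)(2 7 6)(3 5)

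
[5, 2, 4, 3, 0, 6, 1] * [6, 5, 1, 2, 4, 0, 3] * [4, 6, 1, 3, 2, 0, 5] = [4, 6, 2, 1, 5, 3, 0]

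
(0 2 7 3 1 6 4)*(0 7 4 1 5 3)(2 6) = (0 6 1 2 4 7)(3 5)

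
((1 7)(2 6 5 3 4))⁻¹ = (1 7)(2 4 3 5 6)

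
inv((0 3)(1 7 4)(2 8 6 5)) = (0 3)(1 4 7)(2 5 6 8)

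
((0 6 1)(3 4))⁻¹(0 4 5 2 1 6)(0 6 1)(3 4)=(0 1 6 3 5 2)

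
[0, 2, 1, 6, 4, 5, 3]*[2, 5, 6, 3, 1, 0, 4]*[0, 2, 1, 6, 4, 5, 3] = [1, 3, 5, 4, 2, 0, 6]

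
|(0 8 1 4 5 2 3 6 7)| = 9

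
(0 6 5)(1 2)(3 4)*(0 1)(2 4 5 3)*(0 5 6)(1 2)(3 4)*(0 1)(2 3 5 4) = (0 1 5 3 6 2 4)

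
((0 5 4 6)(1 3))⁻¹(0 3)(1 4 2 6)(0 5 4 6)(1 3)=(0 3 6 2)(1 5)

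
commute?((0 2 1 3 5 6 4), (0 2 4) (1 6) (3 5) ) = no:(0 2 1 3 5 6 4)*(0 2 4) (1 6) (3 5) = (0 4 2 6) (1 5), (0 2 4) (1 6) (3 5)*(0 2 1 3 5 6 4) = (0 1 4 2) (3 6) 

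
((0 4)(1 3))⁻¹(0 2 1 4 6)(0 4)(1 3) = (0 6 4 2 3)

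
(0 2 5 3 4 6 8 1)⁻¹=(0 1 8 6 4 3 5 2)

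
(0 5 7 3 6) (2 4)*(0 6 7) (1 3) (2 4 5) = (0 2 5) (1 3 7) 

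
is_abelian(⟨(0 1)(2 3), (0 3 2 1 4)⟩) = no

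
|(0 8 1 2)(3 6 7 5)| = 4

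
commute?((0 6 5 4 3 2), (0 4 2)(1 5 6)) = no:(0 6 5 4 3 2)*(0 4 2)(1 5 6) = (0 1 5 2 4 3), (0 4 2)(1 5 6)*(0 6 5 4 3 2) = (0 3 2 6 1 4)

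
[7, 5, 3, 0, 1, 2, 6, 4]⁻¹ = [3, 4, 5, 2, 7, 1, 6, 0]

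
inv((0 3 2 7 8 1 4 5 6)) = (0 6 5 4 1 8 7 2 3)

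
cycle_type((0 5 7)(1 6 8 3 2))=3.5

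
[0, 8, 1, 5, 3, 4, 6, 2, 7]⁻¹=[0, 2, 7, 4, 5, 3, 6, 8, 1]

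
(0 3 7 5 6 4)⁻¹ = (0 4 6 5 7 3)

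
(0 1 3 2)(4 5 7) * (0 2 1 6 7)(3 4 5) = (0 6 7 5)(1 4 3)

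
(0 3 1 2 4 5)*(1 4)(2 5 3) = (0 2 1 5)(3 4)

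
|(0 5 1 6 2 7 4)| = 7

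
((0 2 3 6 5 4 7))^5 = (0 4 6 2 7 5 3)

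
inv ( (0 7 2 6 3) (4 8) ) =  (0 3 6 2 7) (4 8) 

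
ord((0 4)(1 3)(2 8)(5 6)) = 2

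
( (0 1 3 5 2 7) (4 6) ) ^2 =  (0 3 2) (1 5 7) 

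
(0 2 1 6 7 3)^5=(0 3 7 6 1 2)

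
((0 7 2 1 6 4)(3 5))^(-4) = (0 2 6)(1 4 7)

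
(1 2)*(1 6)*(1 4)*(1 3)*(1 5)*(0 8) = (0 8)(1 2 6 4 3 5)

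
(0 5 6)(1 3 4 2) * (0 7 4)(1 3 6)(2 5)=(0 2 3)(1 6 7 4 5)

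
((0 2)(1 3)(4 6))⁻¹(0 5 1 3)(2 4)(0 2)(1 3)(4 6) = (0 6)(1 2 5 3)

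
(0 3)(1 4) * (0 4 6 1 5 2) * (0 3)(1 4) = (1 6 4 5 2 3)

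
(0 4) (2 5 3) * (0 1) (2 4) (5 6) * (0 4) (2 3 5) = (0 3) (1 4) (2 6) 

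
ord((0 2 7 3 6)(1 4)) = 10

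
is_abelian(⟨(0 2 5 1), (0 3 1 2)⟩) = no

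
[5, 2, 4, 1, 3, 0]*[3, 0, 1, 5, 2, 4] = [4, 1, 2, 0, 5, 3]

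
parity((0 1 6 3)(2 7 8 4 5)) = odd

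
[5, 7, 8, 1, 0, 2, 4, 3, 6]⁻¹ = [4, 3, 5, 7, 6, 0, 8, 1, 2]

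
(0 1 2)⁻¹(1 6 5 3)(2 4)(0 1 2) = (0 4)(2 6 5 3)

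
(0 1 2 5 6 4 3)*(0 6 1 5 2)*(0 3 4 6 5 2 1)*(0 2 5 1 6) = (0 5 2 6)(1 3)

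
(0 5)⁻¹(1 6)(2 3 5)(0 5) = (0 2 3)(1 6)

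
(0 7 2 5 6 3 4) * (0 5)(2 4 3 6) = (0 7 4 5 2)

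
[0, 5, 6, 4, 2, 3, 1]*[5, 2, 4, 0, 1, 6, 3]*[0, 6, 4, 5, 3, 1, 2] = [1, 2, 5, 6, 3, 0, 4]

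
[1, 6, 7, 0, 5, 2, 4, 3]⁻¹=[3, 0, 5, 7, 6, 4, 1, 2]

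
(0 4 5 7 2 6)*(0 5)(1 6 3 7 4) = (0 1 6 5 4)(2 3 7)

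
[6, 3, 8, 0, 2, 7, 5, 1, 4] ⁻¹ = [3, 7, 4, 1, 8, 6, 0, 5, 2] 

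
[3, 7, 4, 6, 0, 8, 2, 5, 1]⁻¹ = [4, 8, 6, 0, 2, 7, 3, 1, 5]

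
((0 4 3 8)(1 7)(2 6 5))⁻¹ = (0 8 3 4)(1 7)(2 5 6)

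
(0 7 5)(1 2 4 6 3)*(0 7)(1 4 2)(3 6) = (3 4)(5 7)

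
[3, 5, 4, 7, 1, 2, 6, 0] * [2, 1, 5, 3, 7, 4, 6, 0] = [3, 4, 7, 0, 1, 5, 6, 2]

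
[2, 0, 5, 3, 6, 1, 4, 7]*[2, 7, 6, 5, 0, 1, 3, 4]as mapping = [0→6, 1→2, 2→1, 3→5, 4→3, 5→7, 6→0, 7→4]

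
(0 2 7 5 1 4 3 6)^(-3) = (0 4 7 6 1 2 3 5)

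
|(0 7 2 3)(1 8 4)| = 12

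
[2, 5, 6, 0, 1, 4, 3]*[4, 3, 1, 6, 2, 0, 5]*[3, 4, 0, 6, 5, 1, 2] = [4, 3, 1, 5, 6, 0, 2]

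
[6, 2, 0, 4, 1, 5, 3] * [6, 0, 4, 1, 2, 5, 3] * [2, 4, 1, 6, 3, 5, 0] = [6, 3, 0, 1, 2, 5, 4]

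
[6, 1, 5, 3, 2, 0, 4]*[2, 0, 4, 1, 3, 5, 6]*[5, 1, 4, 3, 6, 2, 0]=[0, 5, 2, 1, 6, 4, 3]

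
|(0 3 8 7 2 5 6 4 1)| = 9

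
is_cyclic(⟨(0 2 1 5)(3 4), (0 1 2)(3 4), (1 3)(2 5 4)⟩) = no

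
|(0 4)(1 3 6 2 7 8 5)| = 14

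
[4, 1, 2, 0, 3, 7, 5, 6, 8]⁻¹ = [3, 1, 2, 4, 0, 6, 7, 5, 8]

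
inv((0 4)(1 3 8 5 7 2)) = (0 4)(1 2 7 5 8 3)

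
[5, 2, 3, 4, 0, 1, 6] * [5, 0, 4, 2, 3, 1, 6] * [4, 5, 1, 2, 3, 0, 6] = [5, 3, 1, 2, 0, 4, 6]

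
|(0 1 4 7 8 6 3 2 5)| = 9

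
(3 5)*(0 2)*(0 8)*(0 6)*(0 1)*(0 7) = (0 2 8 6 1 7)(3 5)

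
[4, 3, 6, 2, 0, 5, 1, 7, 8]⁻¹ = [4, 6, 3, 1, 0, 5, 2, 7, 8]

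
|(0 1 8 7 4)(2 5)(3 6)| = 10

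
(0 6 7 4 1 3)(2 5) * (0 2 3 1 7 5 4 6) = (2 4 7 6 5 3)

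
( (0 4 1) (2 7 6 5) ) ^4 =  (0 4 1) 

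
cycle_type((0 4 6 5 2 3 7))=7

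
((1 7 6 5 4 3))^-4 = (1 6 4)(3 7 5)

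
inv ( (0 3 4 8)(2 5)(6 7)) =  (0 8 4 3)(2 5)(6 7)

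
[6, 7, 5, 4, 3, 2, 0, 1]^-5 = [6, 7, 5, 4, 3, 2, 0, 1]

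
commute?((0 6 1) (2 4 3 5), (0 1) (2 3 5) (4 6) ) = no:(0 6 1) (2 4 3 5)*(0 1) (2 3 5) (4 6) = (0 4 5 3 2 6), (0 1) (2 3 5) (4 6)*(0 6 1) (2 4 3 5) = (1 6 3 2 5 4) 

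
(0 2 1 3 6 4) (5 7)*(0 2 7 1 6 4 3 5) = (0 7) (1 5) (2 6 3 4) 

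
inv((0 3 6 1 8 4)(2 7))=(0 4 8 1 6 3)(2 7)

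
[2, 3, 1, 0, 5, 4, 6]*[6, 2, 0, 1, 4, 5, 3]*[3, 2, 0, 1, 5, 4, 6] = [3, 2, 0, 6, 4, 5, 1]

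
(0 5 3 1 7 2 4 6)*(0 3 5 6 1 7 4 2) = (0 6 3 7)(1 4)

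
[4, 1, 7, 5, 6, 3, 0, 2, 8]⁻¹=[6, 1, 7, 5, 0, 3, 4, 2, 8]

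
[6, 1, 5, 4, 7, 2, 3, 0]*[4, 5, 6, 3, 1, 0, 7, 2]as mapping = [0→7, 1→5, 2→0, 3→1, 4→2, 5→6, 6→3, 7→4]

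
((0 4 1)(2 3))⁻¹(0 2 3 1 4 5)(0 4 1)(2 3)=(0 1 5 4 3 2)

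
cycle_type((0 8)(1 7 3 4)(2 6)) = 2^2.4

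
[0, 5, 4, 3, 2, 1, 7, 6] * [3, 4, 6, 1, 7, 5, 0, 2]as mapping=[0→3, 1→5, 2→7, 3→1, 4→6, 5→4, 6→2, 7→0]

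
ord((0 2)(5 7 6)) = 6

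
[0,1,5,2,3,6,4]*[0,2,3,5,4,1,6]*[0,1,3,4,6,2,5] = [0,3,1,4,2,5,6]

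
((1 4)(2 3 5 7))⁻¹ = (1 4)(2 7 5 3)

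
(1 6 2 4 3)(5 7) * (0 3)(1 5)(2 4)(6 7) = (0 3 5 6 4)(1 7)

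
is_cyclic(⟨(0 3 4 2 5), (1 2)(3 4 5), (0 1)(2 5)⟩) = no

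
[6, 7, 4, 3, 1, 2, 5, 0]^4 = [4, 5, 0, 3, 6, 7, 1, 2]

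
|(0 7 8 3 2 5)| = 6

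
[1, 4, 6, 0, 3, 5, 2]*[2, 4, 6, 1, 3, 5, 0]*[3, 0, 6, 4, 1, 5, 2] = [1, 4, 3, 6, 0, 5, 2]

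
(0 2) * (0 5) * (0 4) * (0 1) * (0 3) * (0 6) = (0 2 5 4 1 3 6)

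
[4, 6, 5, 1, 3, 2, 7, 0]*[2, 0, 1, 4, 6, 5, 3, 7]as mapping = [0→6, 1→3, 2→5, 3→0, 4→4, 5→1, 6→7, 7→2]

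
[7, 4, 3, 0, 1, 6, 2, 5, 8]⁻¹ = [3, 4, 6, 2, 1, 7, 5, 0, 8]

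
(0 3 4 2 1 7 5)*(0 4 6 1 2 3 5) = (0 5 4 3 6 1 7)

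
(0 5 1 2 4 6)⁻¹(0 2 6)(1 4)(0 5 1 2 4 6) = (0 5 4)(2 6)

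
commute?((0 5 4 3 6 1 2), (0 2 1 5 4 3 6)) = no:(0 5 4 3 6 1 2) * (0 2 1 5 4 3 6) = (0 4 6 5 3), (0 2 1 5 4 3 6) * (0 5 4 3 6 1 2) = (1 4 6 5 3)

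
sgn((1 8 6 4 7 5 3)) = 1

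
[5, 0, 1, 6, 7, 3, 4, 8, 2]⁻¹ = [1, 2, 8, 5, 6, 0, 3, 4, 7]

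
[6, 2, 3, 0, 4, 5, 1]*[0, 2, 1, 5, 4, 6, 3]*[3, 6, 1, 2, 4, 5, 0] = [2, 6, 5, 3, 4, 0, 1]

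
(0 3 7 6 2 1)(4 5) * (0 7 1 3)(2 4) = (1 7 6 4 5 2 3)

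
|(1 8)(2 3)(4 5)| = 2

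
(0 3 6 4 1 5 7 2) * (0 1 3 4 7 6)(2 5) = (0 4 3)(1 2)(5 6 7)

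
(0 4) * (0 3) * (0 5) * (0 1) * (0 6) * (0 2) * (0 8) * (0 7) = (0 4 3 5 1 6 2 8 7) 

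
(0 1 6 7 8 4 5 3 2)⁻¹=(0 2 3 5 4 8 7 6 1)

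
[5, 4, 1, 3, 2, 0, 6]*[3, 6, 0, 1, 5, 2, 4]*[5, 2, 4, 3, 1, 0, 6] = [4, 0, 6, 2, 5, 3, 1]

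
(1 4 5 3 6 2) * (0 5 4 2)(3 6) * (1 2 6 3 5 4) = (0 4 1 6)(3 5)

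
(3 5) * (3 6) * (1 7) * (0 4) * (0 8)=(0 4 8)(1 7)(3 5 6)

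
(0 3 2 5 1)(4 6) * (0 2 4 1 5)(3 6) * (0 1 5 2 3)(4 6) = (0 4)(1 3 6 5 2)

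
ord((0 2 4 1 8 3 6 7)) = 8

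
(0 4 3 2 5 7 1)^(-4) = (0 2 1 3 7 4 5)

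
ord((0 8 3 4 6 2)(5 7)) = 6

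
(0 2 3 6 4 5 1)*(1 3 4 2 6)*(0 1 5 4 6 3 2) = (0 3 5 2 6)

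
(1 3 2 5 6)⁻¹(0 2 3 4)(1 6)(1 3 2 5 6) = (0 5 2 4)(1 3)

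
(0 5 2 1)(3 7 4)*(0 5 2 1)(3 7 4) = (0 2)(1 5)(3 4 7)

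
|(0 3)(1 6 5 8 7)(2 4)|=10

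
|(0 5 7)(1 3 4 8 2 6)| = 6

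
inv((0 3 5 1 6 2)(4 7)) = (0 2 6 1 5 3)(4 7)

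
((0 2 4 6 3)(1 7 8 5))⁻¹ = (0 3 6 4 2)(1 5 8 7)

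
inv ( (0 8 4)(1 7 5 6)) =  (0 4 8)(1 6 5 7)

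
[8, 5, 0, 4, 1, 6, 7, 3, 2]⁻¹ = [2, 4, 8, 7, 3, 1, 5, 6, 0]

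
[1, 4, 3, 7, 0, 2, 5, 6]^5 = [4, 0, 2, 3, 1, 5, 6, 7]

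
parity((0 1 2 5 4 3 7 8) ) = odd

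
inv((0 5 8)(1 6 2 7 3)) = (0 8 5)(1 3 7 2 6)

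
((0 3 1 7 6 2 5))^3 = (0 7 5 1 2 3 6)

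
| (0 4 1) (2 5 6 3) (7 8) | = 12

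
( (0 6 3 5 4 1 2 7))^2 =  (0 3 4 2)(1 7 6 5)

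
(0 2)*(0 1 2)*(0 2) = (0 2 1)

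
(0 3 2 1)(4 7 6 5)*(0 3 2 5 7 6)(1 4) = (0 2 4 6 7)(1 3 5)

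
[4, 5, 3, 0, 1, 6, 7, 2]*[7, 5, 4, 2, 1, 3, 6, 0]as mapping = [0→1, 1→3, 2→2, 3→7, 4→5, 5→6, 6→0, 7→4]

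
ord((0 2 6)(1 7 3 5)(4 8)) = 12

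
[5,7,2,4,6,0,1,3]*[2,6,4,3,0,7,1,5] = [7,5,4,0,1,2,6,3]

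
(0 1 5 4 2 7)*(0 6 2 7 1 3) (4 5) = (0 3) (1 4 7 6 2) 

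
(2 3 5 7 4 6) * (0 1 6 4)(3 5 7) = (0 1 6 2 5 3 7)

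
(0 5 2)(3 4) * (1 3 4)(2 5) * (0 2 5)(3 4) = (0 5)(1 4 3)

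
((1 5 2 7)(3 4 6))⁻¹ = (1 7 2 5)(3 6 4)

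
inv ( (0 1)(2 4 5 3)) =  (0 1)(2 3 5 4)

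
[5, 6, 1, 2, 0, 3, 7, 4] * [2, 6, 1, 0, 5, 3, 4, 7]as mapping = [0→3, 1→4, 2→6, 3→1, 4→2, 5→0, 6→7, 7→5]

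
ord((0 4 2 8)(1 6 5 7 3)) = 20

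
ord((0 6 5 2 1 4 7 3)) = 8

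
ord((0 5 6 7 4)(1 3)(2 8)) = 10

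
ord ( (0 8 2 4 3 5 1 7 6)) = 9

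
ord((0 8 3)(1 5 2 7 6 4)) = 6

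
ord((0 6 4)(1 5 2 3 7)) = 15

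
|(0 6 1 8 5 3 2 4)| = 8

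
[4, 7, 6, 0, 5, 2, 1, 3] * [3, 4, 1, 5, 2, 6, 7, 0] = [2, 0, 7, 3, 6, 1, 4, 5]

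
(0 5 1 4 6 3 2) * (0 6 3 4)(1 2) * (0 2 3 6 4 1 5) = (1 2 4 6)(3 5)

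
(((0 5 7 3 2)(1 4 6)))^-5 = (1 4 6)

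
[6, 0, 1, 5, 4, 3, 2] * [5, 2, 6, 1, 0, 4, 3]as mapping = [0→3, 1→5, 2→2, 3→4, 4→0, 5→1, 6→6]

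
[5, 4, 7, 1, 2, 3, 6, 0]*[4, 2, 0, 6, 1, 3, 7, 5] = [3, 1, 5, 2, 0, 6, 7, 4]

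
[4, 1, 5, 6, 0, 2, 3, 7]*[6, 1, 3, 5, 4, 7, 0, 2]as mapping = [0→4, 1→1, 2→7, 3→0, 4→6, 5→3, 6→5, 7→2]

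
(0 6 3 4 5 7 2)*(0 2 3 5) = (0 6 5 7 3 4)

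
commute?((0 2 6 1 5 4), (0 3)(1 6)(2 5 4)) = no:(0 2 6 1 5 4)*(0 3)(1 6)(2 5 4) = (0 5 2 1 4 3), (0 3)(1 6)(2 5 4)*(0 2 6 1 5 4) = (0 3 2 4 6 5)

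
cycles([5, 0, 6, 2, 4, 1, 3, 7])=(0 5 1)(2 6 3)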